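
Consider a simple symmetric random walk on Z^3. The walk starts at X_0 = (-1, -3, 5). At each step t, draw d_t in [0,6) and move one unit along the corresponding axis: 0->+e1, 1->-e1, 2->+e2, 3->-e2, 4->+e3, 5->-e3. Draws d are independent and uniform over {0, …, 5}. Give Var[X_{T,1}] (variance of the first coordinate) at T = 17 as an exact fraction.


17/3

Outcome values over d=0..5: [1, -1, 0, 0, 0, 0]
Σy = 0, Σy² = 2, M = 6
μ = 0/6 = 0,  σ² = 2/6 − (0)² = 1/3
Independent increments: Var[X_17] = 17·σ² = 17·(1/3) = 17/3


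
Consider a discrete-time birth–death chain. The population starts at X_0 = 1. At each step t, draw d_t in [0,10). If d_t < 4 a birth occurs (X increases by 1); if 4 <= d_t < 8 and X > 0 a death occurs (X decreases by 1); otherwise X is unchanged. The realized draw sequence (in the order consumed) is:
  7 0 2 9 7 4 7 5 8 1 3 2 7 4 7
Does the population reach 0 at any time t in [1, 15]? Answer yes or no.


yes

t=0: X=1, d=7 → death, X_1=0
t=1: X=0, d=0 → birth, X_2=1
t=2: X=1, d=2 → birth, X_3=2
t=3: X=2, d=9 → hold, X_4=2
t=4: X=2, d=7 → death, X_5=1
t=5: X=1, d=4 → death, X_6=0
t=6: X=0, d=7 → hold, X_7=0
t=7: X=0, d=5 → hold, X_8=0
t=8: X=0, d=8 → hold, X_9=0
t=9: X=0, d=1 → birth, X_10=1
t=10: X=1, d=3 → birth, X_11=2
t=11: X=2, d=2 → birth, X_12=3
t=12: X=3, d=7 → death, X_13=2
t=13: X=2, d=4 → death, X_14=1
t=14: X=1, d=7 → death, X_15=0


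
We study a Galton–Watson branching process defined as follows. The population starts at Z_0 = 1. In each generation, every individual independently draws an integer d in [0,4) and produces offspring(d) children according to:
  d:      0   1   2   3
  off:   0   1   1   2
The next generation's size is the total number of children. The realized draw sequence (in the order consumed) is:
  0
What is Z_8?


gen 0: Z_0=1, draws=[0], offspring=[0], Z_1=0
gen 1: Z_1=0, draws=[], offspring=[], Z_2=0
gen 2: Z_2=0, draws=[], offspring=[], Z_3=0
gen 3: Z_3=0, draws=[], offspring=[], Z_4=0
gen 4: Z_4=0, draws=[], offspring=[], Z_5=0
gen 5: Z_5=0, draws=[], offspring=[], Z_6=0
gen 6: Z_6=0, draws=[], offspring=[], Z_7=0
gen 7: Z_7=0, draws=[], offspring=[], Z_8=0

0


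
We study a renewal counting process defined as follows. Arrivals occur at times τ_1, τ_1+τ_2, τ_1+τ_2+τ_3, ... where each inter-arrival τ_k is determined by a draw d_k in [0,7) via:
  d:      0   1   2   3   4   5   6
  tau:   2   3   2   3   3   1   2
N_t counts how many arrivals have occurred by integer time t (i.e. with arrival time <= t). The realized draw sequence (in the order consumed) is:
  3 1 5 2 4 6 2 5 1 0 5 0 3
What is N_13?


draw d_1=3: τ_1=3, arrival time A_1=3
draw d_2=1: τ_2=3, arrival time A_2=6
draw d_3=5: τ_3=1, arrival time A_3=7
draw d_4=2: τ_4=2, arrival time A_4=9
draw d_5=4: τ_5=3, arrival time A_5=12
draw d_6=6: τ_6=2, arrival time A_6=14
draw d_7=2: τ_7=2, arrival time A_7=16
draw d_8=5: τ_8=1, arrival time A_8=17
draw d_9=1: τ_9=3, arrival time A_9=20
draw d_10=0: τ_10=2, arrival time A_10=22
draw d_11=5: τ_11=1, arrival time A_11=23
draw d_12=0: τ_12=2, arrival time A_12=25
draw d_13=3: τ_13=3, arrival time A_13=28
N_t over t=0..13: 0:0 1:0 2:0 3:1 4:1 5:1 6:2 7:3 8:3 9:4 10:4 11:4 12:5 13:5

5


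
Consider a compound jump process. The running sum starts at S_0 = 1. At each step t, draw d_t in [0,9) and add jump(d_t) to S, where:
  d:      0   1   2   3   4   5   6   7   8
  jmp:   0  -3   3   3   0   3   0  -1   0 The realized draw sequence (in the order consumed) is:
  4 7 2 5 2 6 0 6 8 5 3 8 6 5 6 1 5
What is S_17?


t=0: S=1, d=4, jump=0, S_1=1
t=1: S=1, d=7, jump=-1, S_2=0
t=2: S=0, d=2, jump=3, S_3=3
t=3: S=3, d=5, jump=3, S_4=6
t=4: S=6, d=2, jump=3, S_5=9
t=5: S=9, d=6, jump=0, S_6=9
t=6: S=9, d=0, jump=0, S_7=9
t=7: S=9, d=6, jump=0, S_8=9
t=8: S=9, d=8, jump=0, S_9=9
t=9: S=9, d=5, jump=3, S_10=12
t=10: S=12, d=3, jump=3, S_11=15
t=11: S=15, d=8, jump=0, S_12=15
t=12: S=15, d=6, jump=0, S_13=15
t=13: S=15, d=5, jump=3, S_14=18
t=14: S=18, d=6, jump=0, S_15=18
t=15: S=18, d=1, jump=-3, S_16=15
t=16: S=15, d=5, jump=3, S_17=18

18


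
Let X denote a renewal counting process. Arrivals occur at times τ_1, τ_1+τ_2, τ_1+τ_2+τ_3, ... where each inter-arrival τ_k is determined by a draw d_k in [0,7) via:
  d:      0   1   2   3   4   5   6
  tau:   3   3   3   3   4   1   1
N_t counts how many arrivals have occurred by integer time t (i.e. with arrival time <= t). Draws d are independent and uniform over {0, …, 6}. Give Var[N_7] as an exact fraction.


354662893028/678223072849

Inter-arrival values over d=0..6: [3, 3, 3, 3, 4, 1, 1]
Each d has probability 1/7, so the pmf of τ is: f(1) = 2/7, f(3) = 4/7, f(4) = 1/7
Let p_n(j) = P(N_n = j), with p_0 = [1]. Condition on τ_1: p_n(0) = P(τ > n), and for j >= 1, p_n(j) = Σ_{k<=n} f(k)·p_{n−k}(j−1)
p_1 = [5/7, 2/7]  (j = 0..1)
p_2 = [5/7, 10/49, 4/49]  (j = 0..2)
p_3 = [1/7, 38/49, 20/343, 8/343]  (j = 0..3)
p_4 = [0, 29/49, 132/343, 40/2401, 16/2401]  (j = 0..4)
p_5 = [0, 25/49, 16/49, 376/2401, 80/16807, 32/16807]  (j = 0..5)
p_6 = [0, 9/49, 212/343, 332/2401, 976/16807, 160/117649, 64/117649]  (j = 0..6)
p_7 = [0, 1/49, 172/343, 972/2401, 880/16807, 2400/117649, 320/823543, 128/823543]  (j = 0..7)
E[N_7] = Σ j·p_7(j) = 2102235/823543;  E[N_7²] = Σ j²·p_7(j) = 5796971/823543
Var[N_7] = 5796971/823543 − (2102235/823543)² = 354662893028/678223072849


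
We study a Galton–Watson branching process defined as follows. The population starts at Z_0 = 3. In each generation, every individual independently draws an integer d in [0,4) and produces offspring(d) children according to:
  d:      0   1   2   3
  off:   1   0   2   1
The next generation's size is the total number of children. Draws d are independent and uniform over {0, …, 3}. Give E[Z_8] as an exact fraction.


Outcome values over d=0..3: [1, 0, 2, 1]
Σy = 4, Σy² = 6, M = 4
μ = 4/4 = 1,  σ² = 6/4 − (1)² = 1/2
E[Z_0] = 3
E[Z_1] = 1·E[Z_0] = 3
E[Z_2] = 1·E[Z_1] = 3
E[Z_3] = 1·E[Z_2] = 3
E[Z_4] = 1·E[Z_3] = 3
E[Z_5] = 1·E[Z_4] = 3
E[Z_6] = 1·E[Z_5] = 3
E[Z_7] = 1·E[Z_6] = 3
E[Z_8] = 1·E[Z_7] = 3

3


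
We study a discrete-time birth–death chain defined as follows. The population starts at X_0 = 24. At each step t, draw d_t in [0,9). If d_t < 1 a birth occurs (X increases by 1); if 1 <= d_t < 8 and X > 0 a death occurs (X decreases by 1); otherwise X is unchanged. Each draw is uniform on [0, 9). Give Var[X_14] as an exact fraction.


X can drop by at most 1 per step and X_0 = 24 > T = 14, so X_t >= 24 − t >= 10 > 0 for every t <= 14: the floor at 0 (the 'and X > 0' condition) never binds. Hence X_14 = X_0 + Σ_{t<14} Y_t with i.i.d. increments Y_t = y(d_t) ∈ {+1, −1, 0}.
Outcome values over d=0..8: [1, -1, -1, -1, -1, -1, -1, -1, 0]
Σy = -6, Σy² = 8, M = 9
μ = -6/9 = -2/3,  σ² = 8/9 − (-2/3)² = 4/9
Independent increments: Var[X_14] = 14·σ² = 14·(4/9) = 56/9

56/9


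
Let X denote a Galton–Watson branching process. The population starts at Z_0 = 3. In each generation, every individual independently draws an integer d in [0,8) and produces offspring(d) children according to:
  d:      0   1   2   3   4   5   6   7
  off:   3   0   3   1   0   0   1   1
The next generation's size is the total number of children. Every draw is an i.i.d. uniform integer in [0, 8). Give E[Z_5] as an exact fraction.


Outcome values over d=0..7: [3, 0, 3, 1, 0, 0, 1, 1]
Σy = 9, Σy² = 21, M = 8
μ = 9/8 = 9/8,  σ² = 21/8 − (9/8)² = 87/64
E[Z_0] = 3
E[Z_1] = 9/8·E[Z_0] = 27/8
E[Z_2] = 9/8·E[Z_1] = 243/64
E[Z_3] = 9/8·E[Z_2] = 2187/512
E[Z_4] = 9/8·E[Z_3] = 19683/4096
E[Z_5] = 9/8·E[Z_4] = 177147/32768

177147/32768


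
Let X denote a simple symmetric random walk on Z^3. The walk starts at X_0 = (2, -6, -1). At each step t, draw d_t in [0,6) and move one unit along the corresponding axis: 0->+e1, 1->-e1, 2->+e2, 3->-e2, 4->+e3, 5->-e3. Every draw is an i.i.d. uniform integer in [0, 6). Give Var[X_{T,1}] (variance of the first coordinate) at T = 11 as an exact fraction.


11/3

Outcome values over d=0..5: [1, -1, 0, 0, 0, 0]
Σy = 0, Σy² = 2, M = 6
μ = 0/6 = 0,  σ² = 2/6 − (0)² = 1/3
Independent increments: Var[X_11] = 11·σ² = 11·(1/3) = 11/3


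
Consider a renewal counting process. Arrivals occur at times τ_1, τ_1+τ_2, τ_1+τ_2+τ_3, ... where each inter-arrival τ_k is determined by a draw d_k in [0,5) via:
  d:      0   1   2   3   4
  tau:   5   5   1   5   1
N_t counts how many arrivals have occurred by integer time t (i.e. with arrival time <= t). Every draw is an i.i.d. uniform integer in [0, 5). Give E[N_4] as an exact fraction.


Inter-arrival values over d=0..4: [5, 5, 1, 5, 1]
Each d has probability 1/5, so the pmf of τ is: f(1) = 2/5, f(5) = 3/5
Renewal equation for m(n) = E[N_n]: condition on τ_1 = k (if k <= n, one arrival plus a fresh copy on the remaining n−k steps): m(n) = F(n) + Σ_{k<=n} f(k)·m(n−k), where F(n) = P(τ <= n) and m(0) = 0
m(1) = F(1) = 2/5
m(2) = F(2) + f(1)·m(1) = 2/5 + 2/5·2/5 = 14/25
m(3) = F(3) + f(1)·m(2) = 2/5 + 2/5·14/25 = 78/125
m(4) = F(4) + f(1)·m(3) = 2/5 + 2/5·78/125 = 406/625
E[N_4] = m(4) = 406/625

406/625


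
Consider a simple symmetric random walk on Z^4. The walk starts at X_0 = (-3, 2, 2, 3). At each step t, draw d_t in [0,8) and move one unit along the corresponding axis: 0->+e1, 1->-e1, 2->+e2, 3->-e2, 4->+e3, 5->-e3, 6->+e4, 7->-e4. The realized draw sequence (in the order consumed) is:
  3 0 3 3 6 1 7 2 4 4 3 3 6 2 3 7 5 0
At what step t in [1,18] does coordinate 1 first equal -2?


2

t=0: X=(-3, 2, 2, 3), d=3 → -e2, X_1=(-3, 1, 2, 3)
t=1: X=(-3, 1, 2, 3), d=0 → +e1, X_2=(-2, 1, 2, 3)
t=2: X=(-2, 1, 2, 3), d=3 → -e2, X_3=(-2, 0, 2, 3)
t=3: X=(-2, 0, 2, 3), d=3 → -e2, X_4=(-2, -1, 2, 3)
t=4: X=(-2, -1, 2, 3), d=6 → +e4, X_5=(-2, -1, 2, 4)
t=5: X=(-2, -1, 2, 4), d=1 → -e1, X_6=(-3, -1, 2, 4)
t=6: X=(-3, -1, 2, 4), d=7 → -e4, X_7=(-3, -1, 2, 3)
t=7: X=(-3, -1, 2, 3), d=2 → +e2, X_8=(-3, 0, 2, 3)
t=8: X=(-3, 0, 2, 3), d=4 → +e3, X_9=(-3, 0, 3, 3)
t=9: X=(-3, 0, 3, 3), d=4 → +e3, X_10=(-3, 0, 4, 3)
t=10: X=(-3, 0, 4, 3), d=3 → -e2, X_11=(-3, -1, 4, 3)
t=11: X=(-3, -1, 4, 3), d=3 → -e2, X_12=(-3, -2, 4, 3)
t=12: X=(-3, -2, 4, 3), d=6 → +e4, X_13=(-3, -2, 4, 4)
t=13: X=(-3, -2, 4, 4), d=2 → +e2, X_14=(-3, -1, 4, 4)
t=14: X=(-3, -1, 4, 4), d=3 → -e2, X_15=(-3, -2, 4, 4)
t=15: X=(-3, -2, 4, 4), d=7 → -e4, X_16=(-3, -2, 4, 3)
t=16: X=(-3, -2, 4, 3), d=5 → -e3, X_17=(-3, -2, 3, 3)
t=17: X=(-3, -2, 3, 3), d=0 → +e1, X_18=(-2, -2, 3, 3)


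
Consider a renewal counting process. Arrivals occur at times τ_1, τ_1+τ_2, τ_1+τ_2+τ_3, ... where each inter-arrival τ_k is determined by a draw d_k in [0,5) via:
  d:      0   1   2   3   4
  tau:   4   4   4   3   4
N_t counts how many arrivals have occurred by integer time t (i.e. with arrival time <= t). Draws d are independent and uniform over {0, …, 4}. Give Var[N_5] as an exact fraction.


Inter-arrival values over d=0..4: [4, 4, 4, 3, 4]
Each d has probability 1/5, so the pmf of τ is: f(3) = 1/5, f(4) = 4/5
Let p_n(j) = P(N_n = j), with p_0 = [1]. Condition on τ_1: p_n(0) = P(τ > n), and for j >= 1, p_n(j) = Σ_{k<=n} f(k)·p_{n−k}(j−1)
p_1 = [1]  (j = 0)
p_2 = [1]  (j = 0)
p_3 = [4/5, 1/5]  (j = 0..1)
p_4 = [0, 1]  (j = 0..1)
p_5 = [0, 1]  (j = 0..1)
E[N_5] = Σ j·p_5(j) = 1;  E[N_5²] = Σ j²·p_5(j) = 1
Var[N_5] = 1 − (1)² = 0

0


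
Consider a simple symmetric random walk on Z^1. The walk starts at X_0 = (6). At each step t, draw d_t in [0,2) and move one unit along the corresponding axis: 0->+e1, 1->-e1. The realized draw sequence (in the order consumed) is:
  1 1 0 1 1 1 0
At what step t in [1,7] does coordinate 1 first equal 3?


t=0: X=(6), d=1 → -e1, X_1=(5)
t=1: X=(5), d=1 → -e1, X_2=(4)
t=2: X=(4), d=0 → +e1, X_3=(5)
t=3: X=(5), d=1 → -e1, X_4=(4)
t=4: X=(4), d=1 → -e1, X_5=(3)
t=5: X=(3), d=1 → -e1, X_6=(2)
t=6: X=(2), d=0 → +e1, X_7=(3)

5


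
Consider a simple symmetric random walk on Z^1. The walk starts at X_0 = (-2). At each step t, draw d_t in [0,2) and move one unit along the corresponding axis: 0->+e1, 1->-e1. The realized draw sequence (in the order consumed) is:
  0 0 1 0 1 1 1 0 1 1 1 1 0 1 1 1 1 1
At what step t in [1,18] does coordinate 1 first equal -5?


t=0: X=(-2), d=0 → +e1, X_1=(-1)
t=1: X=(-1), d=0 → +e1, X_2=(0)
t=2: X=(0), d=1 → -e1, X_3=(-1)
t=3: X=(-1), d=0 → +e1, X_4=(0)
t=4: X=(0), d=1 → -e1, X_5=(-1)
t=5: X=(-1), d=1 → -e1, X_6=(-2)
t=6: X=(-2), d=1 → -e1, X_7=(-3)
t=7: X=(-3), d=0 → +e1, X_8=(-2)
t=8: X=(-2), d=1 → -e1, X_9=(-3)
t=9: X=(-3), d=1 → -e1, X_10=(-4)
t=10: X=(-4), d=1 → -e1, X_11=(-5)
t=11: X=(-5), d=1 → -e1, X_12=(-6)
t=12: X=(-6), d=0 → +e1, X_13=(-5)
t=13: X=(-5), d=1 → -e1, X_14=(-6)
t=14: X=(-6), d=1 → -e1, X_15=(-7)
t=15: X=(-7), d=1 → -e1, X_16=(-8)
t=16: X=(-8), d=1 → -e1, X_17=(-9)
t=17: X=(-9), d=1 → -e1, X_18=(-10)

11


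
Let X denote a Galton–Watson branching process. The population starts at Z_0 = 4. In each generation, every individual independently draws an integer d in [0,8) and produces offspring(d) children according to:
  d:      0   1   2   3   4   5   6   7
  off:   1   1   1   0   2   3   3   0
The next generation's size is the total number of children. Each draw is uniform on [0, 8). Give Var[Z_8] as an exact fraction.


Outcome values over d=0..7: [1, 1, 1, 0, 2, 3, 3, 0]
Σy = 11, Σy² = 25, M = 8
μ = 11/8 = 11/8,  σ² = 25/8 − (11/8)² = 79/64
V_0 = 0, E_0 = 4
V_1 = 79/64·E_0 + (11/8)²·V_0 = 79/16;  E_1 = 11/2
V_2 = 79/64·E_1 + (11/8)²·V_1 = 16511/1024;  E_2 = 121/16
V_3 = 79/64·E_2 + (11/8)²·V_2 = 2609607/65536;  E_3 = 1331/128
V_4 = 79/64·E_3 + (11/8)²·V_3 = 369598735/4194304;  E_4 = 14641/1024
V_5 = 79/64·E_4 + (11/8)²·V_4 = 49459040279/268435456;  E_5 = 161051/8192
V_6 = 79/64·E_5 + (11/8)²·V_5 = 6401452088031/17179869184;  E_6 = 1771561/65536
V_7 = 79/64·E_6 + (11/8)²·V_6 = 811263625507687/1099511627776;  E_7 = 19487171/524288
V_8 = 79/64·E_7 + (11/8)²·V_7 = 101391435897752495/70368744177664;  E_8 = 214358881/4194304

101391435897752495/70368744177664


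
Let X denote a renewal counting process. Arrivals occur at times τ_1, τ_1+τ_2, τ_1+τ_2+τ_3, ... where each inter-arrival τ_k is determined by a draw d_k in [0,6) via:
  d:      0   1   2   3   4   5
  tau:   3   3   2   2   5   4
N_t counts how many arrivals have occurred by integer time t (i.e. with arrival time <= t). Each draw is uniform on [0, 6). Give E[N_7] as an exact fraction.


Inter-arrival values over d=0..5: [3, 3, 2, 2, 5, 4]
Each d has probability 1/6, so the pmf of τ is: f(2) = 1/3, f(3) = 1/3, f(4) = 1/6, f(5) = 1/6
Renewal equation for m(n) = E[N_n]: condition on τ_1 = k (if k <= n, one arrival plus a fresh copy on the remaining n−k steps): m(n) = F(n) + Σ_{k<=n} f(k)·m(n−k), where F(n) = P(τ <= n) and m(0) = 0
m(1) = F(1) = 0
m(2) = F(2) = 1/3
m(3) = F(3) = 2/3
m(4) = F(4) + f(2)·m(2) = 5/6 + 1/3·1/3 = 17/18
m(5) = F(5) + f(2)·m(3) + f(3)·m(2) = 1 + 1/3·2/3 + 1/3·1/3 = 4/3
m(6) = F(6) + f(2)·m(4) + f(3)·m(3) + f(4)·m(2) = 1 + 1/3·17/18 + 1/3·2/3 + 1/6·1/3 = 43/27
m(7) = F(7) + f(2)·m(5) + f(3)·m(4) + f(4)·m(3) + f(5)·m(2) = 1 + 1/3·4/3 + 1/3·17/18 + 1/6·2/3 + 1/6·1/3 = 52/27
E[N_7] = m(7) = 52/27

52/27


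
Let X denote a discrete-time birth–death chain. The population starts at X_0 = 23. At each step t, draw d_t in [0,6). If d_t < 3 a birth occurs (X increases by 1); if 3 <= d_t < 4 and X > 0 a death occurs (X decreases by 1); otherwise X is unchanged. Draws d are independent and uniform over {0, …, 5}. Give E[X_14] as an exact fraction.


83/3

X can drop by at most 1 per step and X_0 = 23 > T = 14, so X_t >= 23 − t >= 9 > 0 for every t <= 14: the floor at 0 (the 'and X > 0' condition) never binds. Hence X_14 = X_0 + Σ_{t<14} Y_t with i.i.d. increments Y_t = y(d_t) ∈ {+1, −1, 0}.
Outcome values over d=0..5: [1, 1, 1, -1, 0, 0]
Σy = 2, Σy² = 4, M = 6
μ = 2/6 = 1/3,  σ² = 4/6 − (1/3)² = 5/9
E[X_14] = 23 + 14·(1/3) = 83/3


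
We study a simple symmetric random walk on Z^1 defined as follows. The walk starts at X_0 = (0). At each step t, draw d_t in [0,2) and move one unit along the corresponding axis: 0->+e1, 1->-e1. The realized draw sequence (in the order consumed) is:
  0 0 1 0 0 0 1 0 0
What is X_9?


t=0: X=(0), d=0 → +e1, X_1=(1)
t=1: X=(1), d=0 → +e1, X_2=(2)
t=2: X=(2), d=1 → -e1, X_3=(1)
t=3: X=(1), d=0 → +e1, X_4=(2)
t=4: X=(2), d=0 → +e1, X_5=(3)
t=5: X=(3), d=0 → +e1, X_6=(4)
t=6: X=(4), d=1 → -e1, X_7=(3)
t=7: X=(3), d=0 → +e1, X_8=(4)
t=8: X=(4), d=0 → +e1, X_9=(5)

(5)


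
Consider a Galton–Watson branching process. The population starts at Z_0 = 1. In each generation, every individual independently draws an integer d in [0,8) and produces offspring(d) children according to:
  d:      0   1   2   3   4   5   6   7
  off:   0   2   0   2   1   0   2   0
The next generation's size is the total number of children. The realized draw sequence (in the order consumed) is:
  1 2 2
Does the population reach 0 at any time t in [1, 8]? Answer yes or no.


gen 0: Z_0=1, draws=[1], offspring=[2], Z_1=2
gen 1: Z_1=2, draws=[2, 2], offspring=[0, 0], Z_2=0
gen 2: Z_2=0, draws=[], offspring=[], Z_3=0
gen 3: Z_3=0, draws=[], offspring=[], Z_4=0
gen 4: Z_4=0, draws=[], offspring=[], Z_5=0
gen 5: Z_5=0, draws=[], offspring=[], Z_6=0
gen 6: Z_6=0, draws=[], offspring=[], Z_7=0
gen 7: Z_7=0, draws=[], offspring=[], Z_8=0

yes


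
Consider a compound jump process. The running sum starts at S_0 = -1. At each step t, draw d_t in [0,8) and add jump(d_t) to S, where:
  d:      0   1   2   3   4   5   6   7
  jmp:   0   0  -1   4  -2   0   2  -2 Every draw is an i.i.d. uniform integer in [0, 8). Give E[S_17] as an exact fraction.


9/8

Outcome values over d=0..7: [0, 0, -1, 4, -2, 0, 2, -2]
Σy = 1, Σy² = 29, M = 8
μ = 1/8 = 1/8,  σ² = 29/8 − (1/8)² = 231/64
E[S_17] = -1 + 17·(1/8) = 9/8


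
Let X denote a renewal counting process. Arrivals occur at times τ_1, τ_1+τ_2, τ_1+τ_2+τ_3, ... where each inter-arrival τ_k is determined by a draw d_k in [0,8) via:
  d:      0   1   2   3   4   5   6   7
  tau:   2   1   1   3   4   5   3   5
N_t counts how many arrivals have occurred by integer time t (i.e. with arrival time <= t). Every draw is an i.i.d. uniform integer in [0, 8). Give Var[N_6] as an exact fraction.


10823967/16777216

Inter-arrival values over d=0..7: [2, 1, 1, 3, 4, 5, 3, 5]
Each d has probability 1/8, so the pmf of τ is: f(1) = 1/4, f(2) = 1/8, f(3) = 1/4, f(4) = 1/8, f(5) = 1/4
Let p_n(j) = P(N_n = j), with p_0 = [1]. Condition on τ_1: p_n(0) = P(τ > n), and for j >= 1, p_n(j) = Σ_{k<=n} f(k)·p_{n−k}(j−1)
p_1 = [3/4, 1/4]  (j = 0..1)
p_2 = [5/8, 5/16, 1/16]  (j = 0..2)
p_3 = [3/8, 1/2, 7/64, 1/64]  (j = 0..3)
p_4 = [1/4, 31/64, 29/128, 9/256, 1/256]  (j = 0..4)
p_5 = [0, 39/64, 75/256, 11/128, 11/1024, 1/1024]  (j = 0..5)
p_6 = [0, 25/64, 225/512, 35/256, 61/2048, 13/4096, 1/4096]  (j = 0..6)
E[N_6] = Σ j·p_6(j) = 7439/4096;  E[N_6²] = Σ j²·p_6(j) = 16153/4096
Var[N_6] = 16153/4096 − (7439/4096)² = 10823967/16777216


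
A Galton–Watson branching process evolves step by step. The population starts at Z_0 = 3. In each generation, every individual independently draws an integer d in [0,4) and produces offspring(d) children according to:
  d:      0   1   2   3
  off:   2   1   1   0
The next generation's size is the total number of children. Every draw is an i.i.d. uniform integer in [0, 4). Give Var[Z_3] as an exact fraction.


Outcome values over d=0..3: [2, 1, 1, 0]
Σy = 4, Σy² = 6, M = 4
μ = 4/4 = 1,  σ² = 6/4 − (1)² = 1/2
V_0 = 0, E_0 = 3
V_1 = 1/2·E_0 + (1)²·V_0 = 3/2;  E_1 = 3
V_2 = 1/2·E_1 + (1)²·V_1 = 3;  E_2 = 3
V_3 = 1/2·E_2 + (1)²·V_2 = 9/2;  E_3 = 3

9/2


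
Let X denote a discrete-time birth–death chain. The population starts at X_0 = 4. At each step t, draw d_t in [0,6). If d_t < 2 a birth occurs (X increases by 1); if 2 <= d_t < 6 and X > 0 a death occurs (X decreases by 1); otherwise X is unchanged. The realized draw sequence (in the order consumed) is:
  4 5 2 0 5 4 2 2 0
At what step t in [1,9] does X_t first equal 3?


t=0: X=4, d=4 → death, X_1=3
t=1: X=3, d=5 → death, X_2=2
t=2: X=2, d=2 → death, X_3=1
t=3: X=1, d=0 → birth, X_4=2
t=4: X=2, d=5 → death, X_5=1
t=5: X=1, d=4 → death, X_6=0
t=6: X=0, d=2 → hold, X_7=0
t=7: X=0, d=2 → hold, X_8=0
t=8: X=0, d=0 → birth, X_9=1

1


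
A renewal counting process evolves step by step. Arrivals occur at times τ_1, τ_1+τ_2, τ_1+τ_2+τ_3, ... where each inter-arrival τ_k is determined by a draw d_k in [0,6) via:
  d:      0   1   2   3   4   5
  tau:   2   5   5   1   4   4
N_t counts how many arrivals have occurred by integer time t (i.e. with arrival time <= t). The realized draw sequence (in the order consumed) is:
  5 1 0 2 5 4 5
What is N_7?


1

draw d_1=5: τ_1=4, arrival time A_1=4
draw d_2=1: τ_2=5, arrival time A_2=9
draw d_3=0: τ_3=2, arrival time A_3=11
draw d_4=2: τ_4=5, arrival time A_4=16
draw d_5=5: τ_5=4, arrival time A_5=20
draw d_6=4: τ_6=4, arrival time A_6=24
draw d_7=5: τ_7=4, arrival time A_7=28
N_t over t=0..7: 0:0 1:0 2:0 3:0 4:1 5:1 6:1 7:1


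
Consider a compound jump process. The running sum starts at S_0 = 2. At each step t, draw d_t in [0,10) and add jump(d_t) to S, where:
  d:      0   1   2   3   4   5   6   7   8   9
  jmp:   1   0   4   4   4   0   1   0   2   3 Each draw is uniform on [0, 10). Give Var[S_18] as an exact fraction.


Outcome values over d=0..9: [1, 0, 4, 4, 4, 0, 1, 0, 2, 3]
Σy = 19, Σy² = 63, M = 10
μ = 19/10 = 19/10,  σ² = 63/10 − (19/10)² = 269/100
Independent increments: Var[S_18] = 18·σ² = 18·(269/100) = 2421/50

2421/50


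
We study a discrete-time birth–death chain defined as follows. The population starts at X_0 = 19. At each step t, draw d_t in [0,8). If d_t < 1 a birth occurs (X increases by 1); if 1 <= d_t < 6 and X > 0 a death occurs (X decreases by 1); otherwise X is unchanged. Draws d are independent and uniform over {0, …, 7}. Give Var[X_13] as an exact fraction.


13/2

X can drop by at most 1 per step and X_0 = 19 > T = 13, so X_t >= 19 − t >= 6 > 0 for every t <= 13: the floor at 0 (the 'and X > 0' condition) never binds. Hence X_13 = X_0 + Σ_{t<13} Y_t with i.i.d. increments Y_t = y(d_t) ∈ {+1, −1, 0}.
Outcome values over d=0..7: [1, -1, -1, -1, -1, -1, 0, 0]
Σy = -4, Σy² = 6, M = 8
μ = -4/8 = -1/2,  σ² = 6/8 − (-1/2)² = 1/2
Independent increments: Var[X_13] = 13·σ² = 13·(1/2) = 13/2


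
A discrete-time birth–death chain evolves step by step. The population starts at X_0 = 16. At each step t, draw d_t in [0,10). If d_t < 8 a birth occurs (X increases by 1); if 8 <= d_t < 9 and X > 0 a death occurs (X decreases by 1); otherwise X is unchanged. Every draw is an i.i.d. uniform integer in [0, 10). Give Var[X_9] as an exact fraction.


X can drop by at most 1 per step and X_0 = 16 > T = 9, so X_t >= 16 − t >= 7 > 0 for every t <= 9: the floor at 0 (the 'and X > 0' condition) never binds. Hence X_9 = X_0 + Σ_{t<9} Y_t with i.i.d. increments Y_t = y(d_t) ∈ {+1, −1, 0}.
Outcome values over d=0..9: [1, 1, 1, 1, 1, 1, 1, 1, -1, 0]
Σy = 7, Σy² = 9, M = 10
μ = 7/10 = 7/10,  σ² = 9/10 − (7/10)² = 41/100
Independent increments: Var[X_9] = 9·σ² = 9·(41/100) = 369/100

369/100


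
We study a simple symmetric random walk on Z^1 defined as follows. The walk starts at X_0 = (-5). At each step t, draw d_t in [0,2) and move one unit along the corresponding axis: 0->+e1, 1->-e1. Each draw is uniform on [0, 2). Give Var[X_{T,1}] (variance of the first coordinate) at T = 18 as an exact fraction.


18

Outcome values over d=0..1: [1, -1]
Σy = 0, Σy² = 2, M = 2
μ = 0/2 = 0,  σ² = 2/2 − (0)² = 1
Independent increments: Var[X_18] = 18·σ² = 18·(1) = 18


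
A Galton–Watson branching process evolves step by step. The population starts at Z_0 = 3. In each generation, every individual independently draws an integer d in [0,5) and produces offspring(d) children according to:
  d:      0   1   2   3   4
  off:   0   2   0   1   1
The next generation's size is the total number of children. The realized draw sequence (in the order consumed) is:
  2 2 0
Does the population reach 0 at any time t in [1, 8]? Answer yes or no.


gen 0: Z_0=3, draws=[2, 2, 0], offspring=[0, 0, 0], Z_1=0
gen 1: Z_1=0, draws=[], offspring=[], Z_2=0
gen 2: Z_2=0, draws=[], offspring=[], Z_3=0
gen 3: Z_3=0, draws=[], offspring=[], Z_4=0
gen 4: Z_4=0, draws=[], offspring=[], Z_5=0
gen 5: Z_5=0, draws=[], offspring=[], Z_6=0
gen 6: Z_6=0, draws=[], offspring=[], Z_7=0
gen 7: Z_7=0, draws=[], offspring=[], Z_8=0

yes


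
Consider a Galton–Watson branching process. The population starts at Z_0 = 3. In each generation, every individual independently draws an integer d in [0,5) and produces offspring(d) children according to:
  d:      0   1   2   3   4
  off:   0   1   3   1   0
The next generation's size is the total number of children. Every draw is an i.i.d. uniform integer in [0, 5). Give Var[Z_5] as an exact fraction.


18

Outcome values over d=0..4: [0, 1, 3, 1, 0]
Σy = 5, Σy² = 11, M = 5
μ = 5/5 = 1,  σ² = 11/5 − (1)² = 6/5
V_0 = 0, E_0 = 3
V_1 = 6/5·E_0 + (1)²·V_0 = 18/5;  E_1 = 3
V_2 = 6/5·E_1 + (1)²·V_1 = 36/5;  E_2 = 3
V_3 = 6/5·E_2 + (1)²·V_2 = 54/5;  E_3 = 3
V_4 = 6/5·E_3 + (1)²·V_3 = 72/5;  E_4 = 3
V_5 = 6/5·E_4 + (1)²·V_4 = 18;  E_5 = 3


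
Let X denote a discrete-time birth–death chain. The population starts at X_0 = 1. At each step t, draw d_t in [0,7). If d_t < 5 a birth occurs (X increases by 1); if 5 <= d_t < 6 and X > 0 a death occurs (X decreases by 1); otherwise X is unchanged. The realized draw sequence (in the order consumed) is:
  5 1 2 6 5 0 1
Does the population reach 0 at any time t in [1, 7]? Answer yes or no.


yes

t=0: X=1, d=5 → death, X_1=0
t=1: X=0, d=1 → birth, X_2=1
t=2: X=1, d=2 → birth, X_3=2
t=3: X=2, d=6 → hold, X_4=2
t=4: X=2, d=5 → death, X_5=1
t=5: X=1, d=0 → birth, X_6=2
t=6: X=2, d=1 → birth, X_7=3


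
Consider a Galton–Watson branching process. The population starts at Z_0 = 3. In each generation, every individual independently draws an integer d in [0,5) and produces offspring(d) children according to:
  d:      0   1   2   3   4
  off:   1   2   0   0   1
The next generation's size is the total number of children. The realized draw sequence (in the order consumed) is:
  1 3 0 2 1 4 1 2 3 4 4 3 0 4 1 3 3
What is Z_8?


0

gen 0: Z_0=3, draws=[1, 3, 0], offspring=[2, 0, 1], Z_1=3
gen 1: Z_1=3, draws=[2, 1, 4], offspring=[0, 2, 1], Z_2=3
gen 2: Z_2=3, draws=[1, 2, 3], offspring=[2, 0, 0], Z_3=2
gen 3: Z_3=2, draws=[4, 4], offspring=[1, 1], Z_4=2
gen 4: Z_4=2, draws=[3, 0], offspring=[0, 1], Z_5=1
gen 5: Z_5=1, draws=[4], offspring=[1], Z_6=1
gen 6: Z_6=1, draws=[1], offspring=[2], Z_7=2
gen 7: Z_7=2, draws=[3, 3], offspring=[0, 0], Z_8=0


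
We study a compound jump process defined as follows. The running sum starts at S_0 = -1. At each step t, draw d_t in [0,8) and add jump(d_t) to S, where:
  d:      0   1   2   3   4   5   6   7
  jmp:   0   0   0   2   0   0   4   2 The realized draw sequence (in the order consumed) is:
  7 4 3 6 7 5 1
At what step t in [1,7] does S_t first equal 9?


5

t=0: S=-1, d=7, jump=2, S_1=1
t=1: S=1, d=4, jump=0, S_2=1
t=2: S=1, d=3, jump=2, S_3=3
t=3: S=3, d=6, jump=4, S_4=7
t=4: S=7, d=7, jump=2, S_5=9
t=5: S=9, d=5, jump=0, S_6=9
t=6: S=9, d=1, jump=0, S_7=9


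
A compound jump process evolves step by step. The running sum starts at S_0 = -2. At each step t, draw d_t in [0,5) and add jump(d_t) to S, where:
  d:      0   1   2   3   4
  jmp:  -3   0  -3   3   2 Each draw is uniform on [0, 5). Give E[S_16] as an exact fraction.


-26/5

Outcome values over d=0..4: [-3, 0, -3, 3, 2]
Σy = -1, Σy² = 31, M = 5
μ = -1/5 = -1/5,  σ² = 31/5 − (-1/5)² = 154/25
E[S_16] = -2 + 16·(-1/5) = -26/5


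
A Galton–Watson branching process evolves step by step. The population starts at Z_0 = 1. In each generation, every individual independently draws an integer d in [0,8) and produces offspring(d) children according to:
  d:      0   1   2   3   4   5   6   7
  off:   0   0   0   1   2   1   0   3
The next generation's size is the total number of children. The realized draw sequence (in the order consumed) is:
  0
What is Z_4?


gen 0: Z_0=1, draws=[0], offspring=[0], Z_1=0
gen 1: Z_1=0, draws=[], offspring=[], Z_2=0
gen 2: Z_2=0, draws=[], offspring=[], Z_3=0
gen 3: Z_3=0, draws=[], offspring=[], Z_4=0

0


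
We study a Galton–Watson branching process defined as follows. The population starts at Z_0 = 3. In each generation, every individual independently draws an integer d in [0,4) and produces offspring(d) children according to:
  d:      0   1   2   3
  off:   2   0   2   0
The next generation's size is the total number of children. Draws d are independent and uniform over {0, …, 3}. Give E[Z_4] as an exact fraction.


Outcome values over d=0..3: [2, 0, 2, 0]
Σy = 4, Σy² = 8, M = 4
μ = 4/4 = 1,  σ² = 8/4 − (1)² = 1
E[Z_0] = 3
E[Z_1] = 1·E[Z_0] = 3
E[Z_2] = 1·E[Z_1] = 3
E[Z_3] = 1·E[Z_2] = 3
E[Z_4] = 1·E[Z_3] = 3

3


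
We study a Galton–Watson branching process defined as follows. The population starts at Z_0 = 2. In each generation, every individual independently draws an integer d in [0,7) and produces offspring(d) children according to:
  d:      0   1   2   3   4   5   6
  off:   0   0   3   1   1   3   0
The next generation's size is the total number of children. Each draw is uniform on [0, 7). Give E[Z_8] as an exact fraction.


33554432/5764801

Outcome values over d=0..6: [0, 0, 3, 1, 1, 3, 0]
Σy = 8, Σy² = 20, M = 7
μ = 8/7 = 8/7,  σ² = 20/7 − (8/7)² = 76/49
E[Z_0] = 2
E[Z_1] = 8/7·E[Z_0] = 16/7
E[Z_2] = 8/7·E[Z_1] = 128/49
E[Z_3] = 8/7·E[Z_2] = 1024/343
E[Z_4] = 8/7·E[Z_3] = 8192/2401
E[Z_5] = 8/7·E[Z_4] = 65536/16807
E[Z_6] = 8/7·E[Z_5] = 524288/117649
E[Z_7] = 8/7·E[Z_6] = 4194304/823543
E[Z_8] = 8/7·E[Z_7] = 33554432/5764801


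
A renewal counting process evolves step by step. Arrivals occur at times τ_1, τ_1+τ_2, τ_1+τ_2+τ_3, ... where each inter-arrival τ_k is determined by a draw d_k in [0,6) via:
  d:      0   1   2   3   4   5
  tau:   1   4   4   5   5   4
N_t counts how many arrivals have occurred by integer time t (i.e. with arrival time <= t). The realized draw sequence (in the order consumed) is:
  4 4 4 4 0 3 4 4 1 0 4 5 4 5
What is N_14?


draw d_1=4: τ_1=5, arrival time A_1=5
draw d_2=4: τ_2=5, arrival time A_2=10
draw d_3=4: τ_3=5, arrival time A_3=15
draw d_4=4: τ_4=5, arrival time A_4=20
draw d_5=0: τ_5=1, arrival time A_5=21
draw d_6=3: τ_6=5, arrival time A_6=26
draw d_7=4: τ_7=5, arrival time A_7=31
draw d_8=4: τ_8=5, arrival time A_8=36
draw d_9=1: τ_9=4, arrival time A_9=40
draw d_10=0: τ_10=1, arrival time A_10=41
draw d_11=4: τ_11=5, arrival time A_11=46
draw d_12=5: τ_12=4, arrival time A_12=50
draw d_13=4: τ_13=5, arrival time A_13=55
draw d_14=5: τ_14=4, arrival time A_14=59
N_t over t=0..14: 0:0 1:0 2:0 3:0 4:0 5:1 6:1 7:1 8:1 9:1 10:2 11:2 12:2 13:2 14:2

2


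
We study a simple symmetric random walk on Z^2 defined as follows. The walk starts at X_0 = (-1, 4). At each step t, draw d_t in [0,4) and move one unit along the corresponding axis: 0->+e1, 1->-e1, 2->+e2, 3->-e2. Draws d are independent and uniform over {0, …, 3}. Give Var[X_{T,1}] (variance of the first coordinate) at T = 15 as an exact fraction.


15/2

Outcome values over d=0..3: [1, -1, 0, 0]
Σy = 0, Σy² = 2, M = 4
μ = 0/4 = 0,  σ² = 2/4 − (0)² = 1/2
Independent increments: Var[X_15] = 15·σ² = 15·(1/2) = 15/2


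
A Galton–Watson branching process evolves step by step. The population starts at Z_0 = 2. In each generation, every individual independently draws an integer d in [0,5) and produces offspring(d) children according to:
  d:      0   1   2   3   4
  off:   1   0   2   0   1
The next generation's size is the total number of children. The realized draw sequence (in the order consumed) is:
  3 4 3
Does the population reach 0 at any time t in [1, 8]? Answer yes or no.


yes

gen 0: Z_0=2, draws=[3, 4], offspring=[0, 1], Z_1=1
gen 1: Z_1=1, draws=[3], offspring=[0], Z_2=0
gen 2: Z_2=0, draws=[], offspring=[], Z_3=0
gen 3: Z_3=0, draws=[], offspring=[], Z_4=0
gen 4: Z_4=0, draws=[], offspring=[], Z_5=0
gen 5: Z_5=0, draws=[], offspring=[], Z_6=0
gen 6: Z_6=0, draws=[], offspring=[], Z_7=0
gen 7: Z_7=0, draws=[], offspring=[], Z_8=0


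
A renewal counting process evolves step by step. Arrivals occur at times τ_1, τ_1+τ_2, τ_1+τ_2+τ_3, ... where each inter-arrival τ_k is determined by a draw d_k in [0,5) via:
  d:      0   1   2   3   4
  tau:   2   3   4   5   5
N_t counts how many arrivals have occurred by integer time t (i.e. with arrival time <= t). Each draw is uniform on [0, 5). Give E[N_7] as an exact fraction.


189/125

Inter-arrival values over d=0..4: [2, 3, 4, 5, 5]
Each d has probability 1/5, so the pmf of τ is: f(2) = 1/5, f(3) = 1/5, f(4) = 1/5, f(5) = 2/5
Renewal equation for m(n) = E[N_n]: condition on τ_1 = k (if k <= n, one arrival plus a fresh copy on the remaining n−k steps): m(n) = F(n) + Σ_{k<=n} f(k)·m(n−k), where F(n) = P(τ <= n) and m(0) = 0
m(1) = F(1) = 0
m(2) = F(2) = 1/5
m(3) = F(3) = 2/5
m(4) = F(4) + f(2)·m(2) = 3/5 + 1/5·1/5 = 16/25
m(5) = F(5) + f(2)·m(3) + f(3)·m(2) = 1 + 1/5·2/5 + 1/5·1/5 = 28/25
m(6) = F(6) + f(2)·m(4) + f(3)·m(3) + f(4)·m(2) = 1 + 1/5·16/25 + 1/5·2/5 + 1/5·1/5 = 156/125
m(7) = F(7) + f(2)·m(5) + f(3)·m(4) + f(4)·m(3) + f(5)·m(2) = 1 + 1/5·28/25 + 1/5·16/25 + 1/5·2/5 + 2/5·1/5 = 189/125
E[N_7] = m(7) = 189/125


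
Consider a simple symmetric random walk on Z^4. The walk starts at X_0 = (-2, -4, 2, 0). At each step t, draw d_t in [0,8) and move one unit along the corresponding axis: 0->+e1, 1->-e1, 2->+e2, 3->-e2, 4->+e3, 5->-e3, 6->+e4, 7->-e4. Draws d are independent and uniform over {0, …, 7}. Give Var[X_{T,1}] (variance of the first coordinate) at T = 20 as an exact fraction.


5

Outcome values over d=0..7: [1, -1, 0, 0, 0, 0, 0, 0]
Σy = 0, Σy² = 2, M = 8
μ = 0/8 = 0,  σ² = 2/8 − (0)² = 1/4
Independent increments: Var[X_20] = 20·σ² = 20·(1/4) = 5


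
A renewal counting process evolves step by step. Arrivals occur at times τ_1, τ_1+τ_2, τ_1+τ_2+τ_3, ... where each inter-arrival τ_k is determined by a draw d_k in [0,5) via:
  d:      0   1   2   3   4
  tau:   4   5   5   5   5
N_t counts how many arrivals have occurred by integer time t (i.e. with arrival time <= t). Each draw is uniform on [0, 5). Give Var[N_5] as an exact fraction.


Inter-arrival values over d=0..4: [4, 5, 5, 5, 5]
Each d has probability 1/5, so the pmf of τ is: f(4) = 1/5, f(5) = 4/5
Let p_n(j) = P(N_n = j), with p_0 = [1]. Condition on τ_1: p_n(0) = P(τ > n), and for j >= 1, p_n(j) = Σ_{k<=n} f(k)·p_{n−k}(j−1)
p_1 = [1]  (j = 0)
p_2 = [1]  (j = 0)
p_3 = [1]  (j = 0)
p_4 = [4/5, 1/5]  (j = 0..1)
p_5 = [0, 1]  (j = 0..1)
E[N_5] = Σ j·p_5(j) = 1;  E[N_5²] = Σ j²·p_5(j) = 1
Var[N_5] = 1 − (1)² = 0

0


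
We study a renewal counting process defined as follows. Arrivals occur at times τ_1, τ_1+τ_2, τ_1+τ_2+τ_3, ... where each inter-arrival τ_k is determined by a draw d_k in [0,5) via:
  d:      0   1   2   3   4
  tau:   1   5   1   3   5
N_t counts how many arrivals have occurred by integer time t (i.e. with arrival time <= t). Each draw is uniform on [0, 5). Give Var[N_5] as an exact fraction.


7163956/9765625

Inter-arrival values over d=0..4: [1, 5, 1, 3, 5]
Each d has probability 1/5, so the pmf of τ is: f(1) = 2/5, f(3) = 1/5, f(5) = 2/5
Let p_n(j) = P(N_n = j), with p_0 = [1]. Condition on τ_1: p_n(0) = P(τ > n), and for j >= 1, p_n(j) = Σ_{k<=n} f(k)·p_{n−k}(j−1)
p_1 = [3/5, 2/5]  (j = 0..1)
p_2 = [3/5, 6/25, 4/25]  (j = 0..2)
p_3 = [2/5, 11/25, 12/125, 8/125]  (j = 0..3)
p_4 = [2/5, 7/25, 32/125, 24/625, 16/625]  (j = 0..4)
p_5 = [0, 17/25, 4/25, 84/625, 48/3125, 32/3125]  (j = 0..5)
E[N_5] = Σ j·p_5(j) = 4737/3125;  E[N_5²] = Σ j²·p_5(j) = 9473/3125
Var[N_5] = 9473/3125 − (4737/3125)² = 7163956/9765625


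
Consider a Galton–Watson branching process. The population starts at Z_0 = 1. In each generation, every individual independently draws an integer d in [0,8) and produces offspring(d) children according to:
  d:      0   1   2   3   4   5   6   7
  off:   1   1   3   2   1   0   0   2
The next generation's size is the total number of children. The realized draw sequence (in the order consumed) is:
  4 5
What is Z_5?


0

gen 0: Z_0=1, draws=[4], offspring=[1], Z_1=1
gen 1: Z_1=1, draws=[5], offspring=[0], Z_2=0
gen 2: Z_2=0, draws=[], offspring=[], Z_3=0
gen 3: Z_3=0, draws=[], offspring=[], Z_4=0
gen 4: Z_4=0, draws=[], offspring=[], Z_5=0


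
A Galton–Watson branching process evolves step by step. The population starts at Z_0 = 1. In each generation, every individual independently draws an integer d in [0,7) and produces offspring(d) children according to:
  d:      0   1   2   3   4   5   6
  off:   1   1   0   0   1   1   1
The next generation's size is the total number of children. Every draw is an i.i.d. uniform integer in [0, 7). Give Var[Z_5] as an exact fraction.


42756250/282475249

Outcome values over d=0..6: [1, 1, 0, 0, 1, 1, 1]
Σy = 5, Σy² = 5, M = 7
μ = 5/7 = 5/7,  σ² = 5/7 − (5/7)² = 10/49
V_0 = 0, E_0 = 1
V_1 = 10/49·E_0 + (5/7)²·V_0 = 10/49;  E_1 = 5/7
V_2 = 10/49·E_1 + (5/7)²·V_1 = 600/2401;  E_2 = 25/49
V_3 = 10/49·E_2 + (5/7)²·V_2 = 27250/117649;  E_3 = 125/343
V_4 = 10/49·E_3 + (5/7)²·V_3 = 1110000/5764801;  E_4 = 625/2401
V_5 = 10/49·E_4 + (5/7)²·V_4 = 42756250/282475249;  E_5 = 3125/16807


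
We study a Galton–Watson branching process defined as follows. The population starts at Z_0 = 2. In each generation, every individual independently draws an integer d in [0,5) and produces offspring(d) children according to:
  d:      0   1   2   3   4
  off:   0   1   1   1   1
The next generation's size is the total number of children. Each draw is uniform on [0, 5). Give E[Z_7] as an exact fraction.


Outcome values over d=0..4: [0, 1, 1, 1, 1]
Σy = 4, Σy² = 4, M = 5
μ = 4/5 = 4/5,  σ² = 4/5 − (4/5)² = 4/25
E[Z_0] = 2
E[Z_1] = 4/5·E[Z_0] = 8/5
E[Z_2] = 4/5·E[Z_1] = 32/25
E[Z_3] = 4/5·E[Z_2] = 128/125
E[Z_4] = 4/5·E[Z_3] = 512/625
E[Z_5] = 4/5·E[Z_4] = 2048/3125
E[Z_6] = 4/5·E[Z_5] = 8192/15625
E[Z_7] = 4/5·E[Z_6] = 32768/78125

32768/78125


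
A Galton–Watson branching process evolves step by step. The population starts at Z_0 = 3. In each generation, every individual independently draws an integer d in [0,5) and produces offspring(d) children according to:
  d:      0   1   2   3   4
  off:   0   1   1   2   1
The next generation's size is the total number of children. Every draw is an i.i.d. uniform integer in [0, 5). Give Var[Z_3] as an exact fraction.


18/5

Outcome values over d=0..4: [0, 1, 1, 2, 1]
Σy = 5, Σy² = 7, M = 5
μ = 5/5 = 1,  σ² = 7/5 − (1)² = 2/5
V_0 = 0, E_0 = 3
V_1 = 2/5·E_0 + (1)²·V_0 = 6/5;  E_1 = 3
V_2 = 2/5·E_1 + (1)²·V_1 = 12/5;  E_2 = 3
V_3 = 2/5·E_2 + (1)²·V_2 = 18/5;  E_3 = 3


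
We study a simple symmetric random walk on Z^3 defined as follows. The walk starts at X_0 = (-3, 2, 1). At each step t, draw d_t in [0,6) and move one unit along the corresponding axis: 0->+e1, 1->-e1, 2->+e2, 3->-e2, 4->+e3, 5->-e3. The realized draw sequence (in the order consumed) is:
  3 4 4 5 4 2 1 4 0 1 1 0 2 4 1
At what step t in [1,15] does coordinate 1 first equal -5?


t=0: X=(-3, 2, 1), d=3 → -e2, X_1=(-3, 1, 1)
t=1: X=(-3, 1, 1), d=4 → +e3, X_2=(-3, 1, 2)
t=2: X=(-3, 1, 2), d=4 → +e3, X_3=(-3, 1, 3)
t=3: X=(-3, 1, 3), d=5 → -e3, X_4=(-3, 1, 2)
t=4: X=(-3, 1, 2), d=4 → +e3, X_5=(-3, 1, 3)
t=5: X=(-3, 1, 3), d=2 → +e2, X_6=(-3, 2, 3)
t=6: X=(-3, 2, 3), d=1 → -e1, X_7=(-4, 2, 3)
t=7: X=(-4, 2, 3), d=4 → +e3, X_8=(-4, 2, 4)
t=8: X=(-4, 2, 4), d=0 → +e1, X_9=(-3, 2, 4)
t=9: X=(-3, 2, 4), d=1 → -e1, X_10=(-4, 2, 4)
t=10: X=(-4, 2, 4), d=1 → -e1, X_11=(-5, 2, 4)
t=11: X=(-5, 2, 4), d=0 → +e1, X_12=(-4, 2, 4)
t=12: X=(-4, 2, 4), d=2 → +e2, X_13=(-4, 3, 4)
t=13: X=(-4, 3, 4), d=4 → +e3, X_14=(-4, 3, 5)
t=14: X=(-4, 3, 5), d=1 → -e1, X_15=(-5, 3, 5)

11
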